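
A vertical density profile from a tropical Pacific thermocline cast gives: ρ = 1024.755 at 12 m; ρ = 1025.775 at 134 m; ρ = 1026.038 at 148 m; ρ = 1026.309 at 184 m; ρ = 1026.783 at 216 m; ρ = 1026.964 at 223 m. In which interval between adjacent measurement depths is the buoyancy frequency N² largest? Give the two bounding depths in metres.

216–223 m

Compute the density gradient over each adjacent pair:
  12–134 m: Δρ/Δz = 1.020/122 = 8.4 × 10⁻³ kg m⁻⁴
  134–148 m: Δρ/Δz = 0.263/14 = 0.019 kg m⁻⁴
  148–184 m: Δρ/Δz = 0.271/36 = 7.5 × 10⁻³ kg m⁻⁴
  184–216 m: Δρ/Δz = 0.474/32 = 0.015 kg m⁻⁴
  216–223 m: Δρ/Δz = 0.181/7 = 0.026 kg m⁻⁴
The largest gradient is in the 216–223 m interval — the pycnocline.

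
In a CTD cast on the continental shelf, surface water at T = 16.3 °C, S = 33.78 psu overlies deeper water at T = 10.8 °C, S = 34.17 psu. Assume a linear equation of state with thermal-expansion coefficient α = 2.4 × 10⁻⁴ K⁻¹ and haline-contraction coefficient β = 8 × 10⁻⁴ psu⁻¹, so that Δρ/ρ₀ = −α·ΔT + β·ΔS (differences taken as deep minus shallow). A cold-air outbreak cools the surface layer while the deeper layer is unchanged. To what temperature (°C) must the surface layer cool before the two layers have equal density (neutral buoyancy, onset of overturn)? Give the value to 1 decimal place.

9.5 °C

Neutral buoyancy requires Δρ = 0, i.e. −α(T_deep − T_surf′) + β(S_deep − S_surf) = 0.
T_surf′ = T_deep − (β/α)·ΔS = 10.8 − (8 × 10⁻⁴/2.4 × 10⁻⁴)·(+0.39) = 9.500 °C.
Cooling required: 16.3 − (9.500) = 6.800 °C.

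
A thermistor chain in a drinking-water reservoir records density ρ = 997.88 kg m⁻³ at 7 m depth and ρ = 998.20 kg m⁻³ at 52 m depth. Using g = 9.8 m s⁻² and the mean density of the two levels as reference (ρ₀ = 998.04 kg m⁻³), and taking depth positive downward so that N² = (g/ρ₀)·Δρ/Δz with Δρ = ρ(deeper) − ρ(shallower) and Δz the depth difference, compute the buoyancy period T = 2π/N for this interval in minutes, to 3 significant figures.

12.5 min

Δρ = 998.20 − 997.88 = 0.32 kg m⁻³ over Δz = 52 − 7 = 45 m.
N² = (9.8/998.04) × (0.32/45) = 6.9826 × 10⁻⁵ s⁻².
N = √(6.9826 × 10⁻⁵) = 8.3562 × 10⁻³ rad s⁻¹, so T = 2π/N = 751.92 s = 12.532 min ≈ 12.5 min.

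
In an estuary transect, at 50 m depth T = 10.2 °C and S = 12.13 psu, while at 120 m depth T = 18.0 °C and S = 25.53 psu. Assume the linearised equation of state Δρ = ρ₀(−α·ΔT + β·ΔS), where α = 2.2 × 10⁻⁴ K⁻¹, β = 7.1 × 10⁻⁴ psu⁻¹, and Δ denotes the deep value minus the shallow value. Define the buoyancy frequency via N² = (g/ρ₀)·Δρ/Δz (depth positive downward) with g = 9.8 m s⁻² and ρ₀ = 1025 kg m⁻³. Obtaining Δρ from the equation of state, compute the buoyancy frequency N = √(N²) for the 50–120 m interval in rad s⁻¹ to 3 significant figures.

0.0330 rad s⁻¹

ΔT = +7.8 K, ΔS = +13.40 psu (deep − shallow).
Δρ/ρ₀ = −αΔT + βΔS = -1.716 × 10⁻³ + 9.514 × 10⁻³ = 7.798 × 10⁻³, so Δρ ≈ 7.993 kg m⁻³.
N² = (g/ρ₀)·Δρ/Δz = g·(Δρ/ρ₀)/Δz = 9.8 × 7.798 × 10⁻³ / 70 = 1.0917 × 10⁻³ s⁻².
N = √(1.0917 × 10⁻³) = 0.033041 rad s⁻¹ ≈ 0.0330 rad s⁻¹.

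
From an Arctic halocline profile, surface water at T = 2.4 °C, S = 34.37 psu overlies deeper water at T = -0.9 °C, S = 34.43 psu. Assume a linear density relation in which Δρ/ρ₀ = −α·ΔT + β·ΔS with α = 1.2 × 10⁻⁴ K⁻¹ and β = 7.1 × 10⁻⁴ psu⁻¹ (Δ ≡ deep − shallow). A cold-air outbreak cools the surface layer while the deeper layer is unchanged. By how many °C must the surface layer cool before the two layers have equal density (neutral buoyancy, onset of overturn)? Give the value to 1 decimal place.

Neutral buoyancy requires Δρ = 0, i.e. −α(T_deep − T_surf′) + β(S_deep − S_surf) = 0.
T_surf′ = T_deep − (β/α)·ΔS = -0.9 − (7.1 × 10⁻⁴/1.2 × 10⁻⁴)·(+0.06) = -1.255 °C.
Cooling required: 2.4 − (-1.255) = 3.655 °C.

3.7 °C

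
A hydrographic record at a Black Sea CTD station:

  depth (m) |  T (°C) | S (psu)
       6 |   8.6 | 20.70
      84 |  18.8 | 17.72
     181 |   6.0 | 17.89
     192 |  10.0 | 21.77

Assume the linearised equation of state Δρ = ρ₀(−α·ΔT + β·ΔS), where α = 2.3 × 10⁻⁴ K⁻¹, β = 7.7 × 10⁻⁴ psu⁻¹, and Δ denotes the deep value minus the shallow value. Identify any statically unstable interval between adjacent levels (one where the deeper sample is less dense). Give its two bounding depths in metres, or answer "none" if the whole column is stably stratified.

Evaluate Δρ/ρ₀ = −αΔT + βΔS across each adjacent pair:
  6–84 m: −αΔT+βΔS = −(2.3 × 10⁻⁴)(+10.2)+(7.7 × 10⁻⁴)(-2.98) = -4.6 × 10⁻³ → UNSTABLE
  84–181 m: −αΔT+βΔS = −(2.3 × 10⁻⁴)(-12.8)+(7.7 × 10⁻⁴)(+0.17) = 3.1 × 10⁻³ → stable
  181–192 m: −αΔT+βΔS = −(2.3 × 10⁻⁴)(+4.0)+(7.7 × 10⁻⁴)(+3.88) = 2.1 × 10⁻³ → stable
The 6–84 m interval has Δρ < 0: lighter water underlies denser water.

6–84 m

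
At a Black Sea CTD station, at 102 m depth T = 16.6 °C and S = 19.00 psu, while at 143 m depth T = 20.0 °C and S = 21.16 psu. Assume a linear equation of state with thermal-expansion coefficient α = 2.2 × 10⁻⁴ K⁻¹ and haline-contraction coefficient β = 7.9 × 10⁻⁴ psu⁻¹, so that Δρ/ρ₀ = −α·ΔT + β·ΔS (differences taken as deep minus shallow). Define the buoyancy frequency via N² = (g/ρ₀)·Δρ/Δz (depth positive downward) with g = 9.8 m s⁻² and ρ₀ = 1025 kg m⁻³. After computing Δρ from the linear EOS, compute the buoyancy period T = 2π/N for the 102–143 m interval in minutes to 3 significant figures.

ΔT = +3.4 K, ΔS = +2.16 psu (deep − shallow).
Δρ/ρ₀ = −αΔT + βΔS = -7.48 × 10⁻⁴ + 1.7064 × 10⁻³ = 9.584 × 10⁻⁴, so Δρ ≈ 0.9824 kg m⁻³.
N² = (g/ρ₀)·Δρ/Δz = g·(Δρ/ρ₀)/Δz = 9.8 × 9.584 × 10⁻⁴ / 41 = 2.2908 × 10⁻⁴ s⁻².
N = √(2.2908 × 10⁻⁴) = 0.015135 rad s⁻¹ → T = 2π/N = 415.14 s = 6.9190 min ≈ 6.92 min.

6.92 min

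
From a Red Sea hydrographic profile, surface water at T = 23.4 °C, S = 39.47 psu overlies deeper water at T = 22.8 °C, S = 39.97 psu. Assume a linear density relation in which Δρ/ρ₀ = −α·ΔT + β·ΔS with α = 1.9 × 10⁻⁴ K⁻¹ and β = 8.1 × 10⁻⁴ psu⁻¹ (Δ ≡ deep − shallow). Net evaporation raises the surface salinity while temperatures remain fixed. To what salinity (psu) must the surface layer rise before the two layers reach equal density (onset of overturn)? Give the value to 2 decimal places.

40.11 psu

Neutral buoyancy requires −α(T_deep − T_surf) + β(S_deep − S_surf′) = 0.
S_surf′ = S_deep − (α/β)·ΔT = 39.97 − (1.9 × 10⁻⁴/8.1 × 10⁻⁴)·(-0.6) = 40.1107 psu.
Increase required: 40.1107 − 39.47 = 0.6407 psu.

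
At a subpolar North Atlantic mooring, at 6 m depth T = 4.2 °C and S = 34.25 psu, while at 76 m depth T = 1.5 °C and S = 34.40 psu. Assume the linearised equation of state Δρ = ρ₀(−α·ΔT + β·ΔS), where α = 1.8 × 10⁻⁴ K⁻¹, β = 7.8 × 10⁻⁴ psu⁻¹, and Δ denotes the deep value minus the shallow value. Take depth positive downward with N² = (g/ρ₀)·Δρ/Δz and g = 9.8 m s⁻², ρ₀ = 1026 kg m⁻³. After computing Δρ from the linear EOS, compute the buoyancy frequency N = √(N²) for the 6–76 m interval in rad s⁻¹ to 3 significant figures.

ΔT = -2.7 K, ΔS = +0.15 psu (deep − shallow).
Δρ/ρ₀ = −αΔT + βΔS = 4.86 × 10⁻⁴ + 1.17 × 10⁻⁴ = 6.03 × 10⁻⁴, so Δρ ≈ 0.6187 kg m⁻³.
N² = (g/ρ₀)·Δρ/Δz = g·(Δρ/ρ₀)/Δz = 9.8 × 6.03 × 10⁻⁴ / 70 = 8.4420 × 10⁻⁵ s⁻².
N = √(8.4420 × 10⁻⁵) = 9.1880 × 10⁻³ rad s⁻¹ ≈ 9.19 × 10⁻³ rad s⁻¹.

9.19 × 10⁻³ rad s⁻¹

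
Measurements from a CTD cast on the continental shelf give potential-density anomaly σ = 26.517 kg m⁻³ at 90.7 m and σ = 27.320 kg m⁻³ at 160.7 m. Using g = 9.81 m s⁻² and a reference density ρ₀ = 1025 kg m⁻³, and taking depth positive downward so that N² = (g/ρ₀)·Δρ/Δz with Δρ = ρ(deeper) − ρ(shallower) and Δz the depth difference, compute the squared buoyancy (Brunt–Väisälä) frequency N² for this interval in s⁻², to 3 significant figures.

Δρ = 1027.320 − 1026.517 = 0.803 kg m⁻³ over Δz = 160.7 − 90.7 = 70 m.
N² = (9.81/1025) × (0.803/70) = 1.0979 × 10⁻⁴ s⁻² ≈ 1.10 × 10⁻⁴ s⁻².

1.10 × 10⁻⁴ s⁻²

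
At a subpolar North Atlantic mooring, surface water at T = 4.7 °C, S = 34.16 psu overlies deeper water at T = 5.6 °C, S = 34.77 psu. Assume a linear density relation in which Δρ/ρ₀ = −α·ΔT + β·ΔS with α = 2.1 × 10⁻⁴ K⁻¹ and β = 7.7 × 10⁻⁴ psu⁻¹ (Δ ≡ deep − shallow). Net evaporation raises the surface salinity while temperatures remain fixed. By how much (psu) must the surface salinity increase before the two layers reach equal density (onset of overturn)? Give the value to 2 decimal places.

Neutral buoyancy requires −α(T_deep − T_surf) + β(S_deep − S_surf′) = 0.
S_surf′ = S_deep − (α/β)·ΔT = 34.77 − (2.1 × 10⁻⁴/7.7 × 10⁻⁴)·(+0.9) = 34.5245 psu.
Increase required: 34.5245 − 34.16 = 0.3645 psu.

0.36 psu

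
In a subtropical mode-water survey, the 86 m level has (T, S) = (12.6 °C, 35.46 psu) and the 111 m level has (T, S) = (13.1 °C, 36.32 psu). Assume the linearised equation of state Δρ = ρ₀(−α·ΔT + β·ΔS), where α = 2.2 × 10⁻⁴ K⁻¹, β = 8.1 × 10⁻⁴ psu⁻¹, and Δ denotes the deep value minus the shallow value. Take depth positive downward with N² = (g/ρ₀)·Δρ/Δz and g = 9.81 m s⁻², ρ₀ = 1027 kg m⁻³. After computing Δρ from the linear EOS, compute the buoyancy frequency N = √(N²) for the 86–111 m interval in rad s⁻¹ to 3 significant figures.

0.0152 rad s⁻¹

ΔT = +0.5 K, ΔS = +0.86 psu (deep − shallow).
Δρ/ρ₀ = −αΔT + βΔS = -1.10 × 10⁻⁴ + 6.966 × 10⁻⁴ = 5.866 × 10⁻⁴, so Δρ ≈ 0.6024 kg m⁻³.
N² = (g/ρ₀)·Δρ/Δz = g·(Δρ/ρ₀)/Δz = 9.81 × 5.866 × 10⁻⁴ / 25 = 2.3018 × 10⁻⁴ s⁻².
N = √(2.3018 × 10⁻⁴) = 0.015172 rad s⁻¹ ≈ 0.0152 rad s⁻¹.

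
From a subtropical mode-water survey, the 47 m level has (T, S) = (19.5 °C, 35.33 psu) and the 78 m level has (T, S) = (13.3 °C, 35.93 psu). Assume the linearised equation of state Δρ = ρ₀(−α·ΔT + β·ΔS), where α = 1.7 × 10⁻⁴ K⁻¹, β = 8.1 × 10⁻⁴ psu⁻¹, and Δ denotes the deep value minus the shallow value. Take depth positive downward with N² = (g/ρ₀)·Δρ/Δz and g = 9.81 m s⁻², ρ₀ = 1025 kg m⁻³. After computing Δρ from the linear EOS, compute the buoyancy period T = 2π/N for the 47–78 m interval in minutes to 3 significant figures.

ΔT = -6.2 K, ΔS = +0.60 psu (deep − shallow).
Δρ/ρ₀ = −αΔT + βΔS = 1.054 × 10⁻³ + 4.86 × 10⁻⁴ = 1.54 × 10⁻³, so Δρ ≈ 1.579 kg m⁻³.
N² = (g/ρ₀)·Δρ/Δz = g·(Δρ/ρ₀)/Δz = 9.81 × 1.54 × 10⁻³ / 31 = 4.8734 × 10⁻⁴ s⁻².
N = √(4.8734 × 10⁻⁴) = 0.022076 rad s⁻¹ → T = 2π/N = 284.62 s = 4.7437 min ≈ 4.74 min.

4.74 min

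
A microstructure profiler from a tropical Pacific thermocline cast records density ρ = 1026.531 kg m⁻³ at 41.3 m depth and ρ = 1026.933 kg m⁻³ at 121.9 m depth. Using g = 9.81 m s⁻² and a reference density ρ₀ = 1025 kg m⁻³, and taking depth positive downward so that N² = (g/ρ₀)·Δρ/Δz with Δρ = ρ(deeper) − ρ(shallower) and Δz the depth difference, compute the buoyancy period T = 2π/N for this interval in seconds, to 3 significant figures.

909 s

Δρ = 1026.933 − 1026.531 = 0.402 kg m⁻³ over Δz = 121.9 − 41.3 = 80.6 m.
N² = (9.81/1025) × (0.402/80.6) = 4.7735 × 10⁻⁵ s⁻².
N = √(4.7735 × 10⁻⁵) = 6.9091 × 10⁻³ rad s⁻¹, so T = 2π/N = 909.41 s ≈ 909 s.
A positive N² confirms static stability across the interval.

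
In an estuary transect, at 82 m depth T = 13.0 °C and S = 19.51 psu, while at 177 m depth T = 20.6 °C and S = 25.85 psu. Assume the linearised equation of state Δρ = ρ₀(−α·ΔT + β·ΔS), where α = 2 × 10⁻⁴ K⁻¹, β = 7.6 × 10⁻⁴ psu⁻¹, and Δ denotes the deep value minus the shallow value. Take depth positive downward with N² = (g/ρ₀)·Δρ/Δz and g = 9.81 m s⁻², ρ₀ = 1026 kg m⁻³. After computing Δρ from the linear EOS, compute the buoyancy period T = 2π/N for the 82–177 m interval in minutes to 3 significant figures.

ΔT = +7.6 K, ΔS = +6.34 psu (deep − shallow).
Δρ/ρ₀ = −αΔT + βΔS = -1.52 × 10⁻³ + 4.8184 × 10⁻³ = 3.2984 × 10⁻³, so Δρ ≈ 3.384 kg m⁻³.
N² = (g/ρ₀)·Δρ/Δz = g·(Δρ/ρ₀)/Δz = 9.81 × 3.2984 × 10⁻³ / 95 = 3.4060 × 10⁻⁴ s⁻².
N = √(3.4060 × 10⁻⁴) = 0.018455 rad s⁻¹ → T = 2π/N = 340.46 s = 5.6743 min ≈ 5.67 min.

5.67 min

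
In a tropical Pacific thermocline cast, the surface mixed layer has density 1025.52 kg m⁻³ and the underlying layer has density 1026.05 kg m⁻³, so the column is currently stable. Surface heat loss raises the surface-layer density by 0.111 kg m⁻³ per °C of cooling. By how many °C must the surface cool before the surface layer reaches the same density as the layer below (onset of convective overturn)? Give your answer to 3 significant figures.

Density deficit of the surface layer: 1026.05 − 1025.52 = 0.53 kg m⁻³.
Required change = 0.53 / 0.111 = 4.77 °C.

4.77 °C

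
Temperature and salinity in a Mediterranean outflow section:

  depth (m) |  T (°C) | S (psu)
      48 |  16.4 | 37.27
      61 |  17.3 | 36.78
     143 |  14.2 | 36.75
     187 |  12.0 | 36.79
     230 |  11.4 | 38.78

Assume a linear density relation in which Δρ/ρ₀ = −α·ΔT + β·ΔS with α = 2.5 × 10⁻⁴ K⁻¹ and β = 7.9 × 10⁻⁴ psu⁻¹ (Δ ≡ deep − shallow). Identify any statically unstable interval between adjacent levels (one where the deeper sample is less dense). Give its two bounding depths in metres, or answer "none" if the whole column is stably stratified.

Evaluate Δρ/ρ₀ = −αΔT + βΔS across each adjacent pair:
  48–61 m: −αΔT+βΔS = −(2.5 × 10⁻⁴)(+0.9)+(7.9 × 10⁻⁴)(-0.49) = -6.1 × 10⁻⁴ → UNSTABLE
  61–143 m: −αΔT+βΔS = −(2.5 × 10⁻⁴)(-3.1)+(7.9 × 10⁻⁴)(-0.03) = 7.5 × 10⁻⁴ → stable
  143–187 m: −αΔT+βΔS = −(2.5 × 10⁻⁴)(-2.2)+(7.9 × 10⁻⁴)(+0.04) = 5.8 × 10⁻⁴ → stable
  187–230 m: −αΔT+βΔS = −(2.5 × 10⁻⁴)(-0.6)+(7.9 × 10⁻⁴)(+1.99) = 1.7 × 10⁻³ → stable
The 48–61 m interval has Δρ < 0: lighter water underlies denser water.

48–61 m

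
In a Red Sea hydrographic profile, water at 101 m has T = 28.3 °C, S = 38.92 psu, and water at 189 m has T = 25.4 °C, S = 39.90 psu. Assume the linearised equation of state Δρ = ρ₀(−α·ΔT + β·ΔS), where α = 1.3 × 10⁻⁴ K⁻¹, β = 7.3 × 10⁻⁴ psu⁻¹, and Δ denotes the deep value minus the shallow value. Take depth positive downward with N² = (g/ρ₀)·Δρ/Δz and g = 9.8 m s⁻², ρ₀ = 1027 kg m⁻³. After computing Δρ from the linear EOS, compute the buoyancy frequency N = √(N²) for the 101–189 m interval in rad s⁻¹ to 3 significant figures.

0.0110 rad s⁻¹

ΔT = -2.9 K, ΔS = +0.98 psu (deep − shallow).
Δρ/ρ₀ = −αΔT + βΔS = 3.77 × 10⁻⁴ + 7.154 × 10⁻⁴ = 1.0924 × 10⁻³, so Δρ ≈ 1.122 kg m⁻³.
N² = (g/ρ₀)·Δρ/Δz = g·(Δρ/ρ₀)/Δz = 9.8 × 1.0924 × 10⁻³ / 88 = 1.2165 × 10⁻⁴ s⁻².
N = √(1.2165 × 10⁻⁴) = 0.011030 rad s⁻¹ ≈ 0.0110 rad s⁻¹.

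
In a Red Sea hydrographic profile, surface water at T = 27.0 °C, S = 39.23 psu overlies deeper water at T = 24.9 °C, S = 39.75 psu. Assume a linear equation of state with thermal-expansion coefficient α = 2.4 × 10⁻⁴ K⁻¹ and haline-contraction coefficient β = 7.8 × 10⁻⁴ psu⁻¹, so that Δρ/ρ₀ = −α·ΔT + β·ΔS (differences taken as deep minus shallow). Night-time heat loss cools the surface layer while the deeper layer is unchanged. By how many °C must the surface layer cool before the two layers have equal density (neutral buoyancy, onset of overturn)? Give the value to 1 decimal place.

3.8 °C

Neutral buoyancy requires Δρ = 0, i.e. −α(T_deep − T_surf′) + β(S_deep − S_surf) = 0.
T_surf′ = T_deep − (β/α)·ΔS = 24.9 − (7.8 × 10⁻⁴/2.4 × 10⁻⁴)·(+0.52) = 23.210 °C.
Cooling required: 27.0 − (23.210) = 3.790 °C.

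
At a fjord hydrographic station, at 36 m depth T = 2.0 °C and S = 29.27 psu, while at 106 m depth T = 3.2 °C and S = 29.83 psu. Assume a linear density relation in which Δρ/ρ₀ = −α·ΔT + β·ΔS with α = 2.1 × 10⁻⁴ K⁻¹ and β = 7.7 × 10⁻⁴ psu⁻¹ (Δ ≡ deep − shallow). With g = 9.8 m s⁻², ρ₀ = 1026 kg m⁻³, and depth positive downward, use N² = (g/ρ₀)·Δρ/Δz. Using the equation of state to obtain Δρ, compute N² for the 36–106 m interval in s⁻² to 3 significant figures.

ΔT = +1.2 K, ΔS = +0.56 psu (deep − shallow).
Δρ/ρ₀ = −αΔT + βΔS = -2.52 × 10⁻⁴ + 4.312 × 10⁻⁴ = 1.792 × 10⁻⁴, so Δρ ≈ 0.1839 kg m⁻³.
N² = (g/ρ₀)·Δρ/Δz = g·(Δρ/ρ₀)/Δz = 9.8 × 1.792 × 10⁻⁴ / 70 = 2.5088 × 10⁻⁵ s⁻² ≈ 2.51 × 10⁻⁵ s⁻².

2.51 × 10⁻⁵ s⁻²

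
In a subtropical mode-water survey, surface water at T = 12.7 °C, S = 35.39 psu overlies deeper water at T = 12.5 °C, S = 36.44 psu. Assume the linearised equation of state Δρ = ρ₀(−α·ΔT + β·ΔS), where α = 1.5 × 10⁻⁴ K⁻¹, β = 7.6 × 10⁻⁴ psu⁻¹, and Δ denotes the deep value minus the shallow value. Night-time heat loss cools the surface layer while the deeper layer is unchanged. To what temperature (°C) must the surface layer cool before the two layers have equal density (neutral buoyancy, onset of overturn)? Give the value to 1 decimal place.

Neutral buoyancy requires Δρ = 0, i.e. −α(T_deep − T_surf′) + β(S_deep − S_surf) = 0.
T_surf′ = T_deep − (β/α)·ΔS = 12.5 − (7.6 × 10⁻⁴/1.5 × 10⁻⁴)·(+1.05) = 7.180 °C.
Cooling required: 12.7 − (7.180) = 5.520 °C.

7.2 °C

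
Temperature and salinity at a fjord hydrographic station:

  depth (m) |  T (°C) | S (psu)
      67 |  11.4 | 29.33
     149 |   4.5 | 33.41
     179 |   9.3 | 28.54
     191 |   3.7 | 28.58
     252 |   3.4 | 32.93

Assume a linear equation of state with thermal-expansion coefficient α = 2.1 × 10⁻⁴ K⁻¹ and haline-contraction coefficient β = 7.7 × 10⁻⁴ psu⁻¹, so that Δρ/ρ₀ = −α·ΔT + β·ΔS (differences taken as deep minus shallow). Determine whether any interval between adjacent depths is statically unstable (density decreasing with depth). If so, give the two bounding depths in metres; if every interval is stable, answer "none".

149–179 m

Evaluate Δρ/ρ₀ = −αΔT + βΔS across each adjacent pair:
  67–149 m: −αΔT+βΔS = −(2.1 × 10⁻⁴)(-6.9)+(7.7 × 10⁻⁴)(+4.08) = 4.6 × 10⁻³ → stable
  149–179 m: −αΔT+βΔS = −(2.1 × 10⁻⁴)(+4.8)+(7.7 × 10⁻⁴)(-4.87) = -4.8 × 10⁻³ → UNSTABLE
  179–191 m: −αΔT+βΔS = −(2.1 × 10⁻⁴)(-5.6)+(7.7 × 10⁻⁴)(+0.04) = 1.2 × 10⁻³ → stable
  191–252 m: −αΔT+βΔS = −(2.1 × 10⁻⁴)(-0.3)+(7.7 × 10⁻⁴)(+4.35) = 3.4 × 10⁻³ → stable
The 149–179 m interval has Δρ < 0: lighter water underlies denser water.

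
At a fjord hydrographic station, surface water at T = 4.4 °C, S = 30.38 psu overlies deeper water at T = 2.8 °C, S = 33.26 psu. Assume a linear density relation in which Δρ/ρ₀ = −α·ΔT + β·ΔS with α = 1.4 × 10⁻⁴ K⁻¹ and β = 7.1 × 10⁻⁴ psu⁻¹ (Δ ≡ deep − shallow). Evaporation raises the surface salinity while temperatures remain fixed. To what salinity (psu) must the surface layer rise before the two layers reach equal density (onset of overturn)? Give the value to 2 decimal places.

Neutral buoyancy requires −α(T_deep − T_surf) + β(S_deep − S_surf′) = 0.
S_surf′ = S_deep − (α/β)·ΔT = 33.26 − (1.4 × 10⁻⁴/7.1 × 10⁻⁴)·(-1.6) = 33.5755 psu.
Increase required: 33.5755 − 30.38 = 3.1955 psu.

33.58 psu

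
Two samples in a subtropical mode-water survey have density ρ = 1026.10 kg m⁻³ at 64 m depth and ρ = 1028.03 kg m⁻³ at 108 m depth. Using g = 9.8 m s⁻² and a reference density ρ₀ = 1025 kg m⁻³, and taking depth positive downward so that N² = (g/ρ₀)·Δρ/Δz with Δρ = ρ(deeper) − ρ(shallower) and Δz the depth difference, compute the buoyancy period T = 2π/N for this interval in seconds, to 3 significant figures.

Δρ = 1028.03 − 1026.10 = 1.93 kg m⁻³ over Δz = 108 − 64 = 44 m.
N² = (9.8/1025) × (1.93/44) = 4.1938 × 10⁻⁴ s⁻².
N = √(4.1938 × 10⁻⁴) = 0.020479 rad s⁻¹, so T = 2π/N = 306.81 s ≈ 307 s.
Since Δρ > 0 the layer is stably stratified.

307 s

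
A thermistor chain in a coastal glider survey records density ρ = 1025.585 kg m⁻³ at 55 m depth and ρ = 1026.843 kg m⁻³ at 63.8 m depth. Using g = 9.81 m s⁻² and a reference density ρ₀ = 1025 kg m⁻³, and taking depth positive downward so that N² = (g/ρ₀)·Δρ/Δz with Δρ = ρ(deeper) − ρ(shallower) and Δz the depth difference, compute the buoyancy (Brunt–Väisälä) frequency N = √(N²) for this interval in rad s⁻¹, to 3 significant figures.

0.0370 rad s⁻¹

Δρ = 1026.843 − 1025.585 = 1.258 kg m⁻³ over Δz = 63.8 − 55 = 8.8 m.
N² = (9.81/1025) × (1.258/8.8) = 1.3682 × 10⁻³ s⁻².
N = √(1.3682 × 10⁻³) = 0.036989 rad s⁻¹ ≈ 0.0370 rad s⁻¹.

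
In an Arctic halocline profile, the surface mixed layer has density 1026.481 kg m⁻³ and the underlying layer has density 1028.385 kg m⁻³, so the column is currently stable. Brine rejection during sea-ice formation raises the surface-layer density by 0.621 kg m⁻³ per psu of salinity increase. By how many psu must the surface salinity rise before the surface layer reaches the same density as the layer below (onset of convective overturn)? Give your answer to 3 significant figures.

Density deficit of the surface layer: 1028.385 − 1026.481 = 1.904 kg m⁻³.
Required change = 1.904 / 0.621 = 3.07 psu.

3.07 psu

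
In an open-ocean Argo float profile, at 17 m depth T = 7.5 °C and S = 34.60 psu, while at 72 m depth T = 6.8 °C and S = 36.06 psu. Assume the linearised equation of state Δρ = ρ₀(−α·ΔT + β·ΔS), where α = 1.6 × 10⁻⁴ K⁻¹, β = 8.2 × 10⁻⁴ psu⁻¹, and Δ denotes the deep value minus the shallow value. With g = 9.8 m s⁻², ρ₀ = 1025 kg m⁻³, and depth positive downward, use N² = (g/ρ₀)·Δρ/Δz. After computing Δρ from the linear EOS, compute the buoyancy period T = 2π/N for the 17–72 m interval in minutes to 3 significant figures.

6.86 min

ΔT = -0.7 K, ΔS = +1.46 psu (deep − shallow).
Δρ/ρ₀ = −αΔT + βΔS = 1.12 × 10⁻⁴ + 1.1972 × 10⁻³ = 1.3092 × 10⁻³, so Δρ ≈ 1.342 kg m⁻³.
N² = (g/ρ₀)·Δρ/Δz = g·(Δρ/ρ₀)/Δz = 9.8 × 1.3092 × 10⁻³ / 55 = 2.3328 × 10⁻⁴ s⁻².
N = √(2.3328 × 10⁻⁴) = 0.015274 rad s⁻¹ → T = 2π/N = 411.36 s = 6.8560 min ≈ 6.86 min.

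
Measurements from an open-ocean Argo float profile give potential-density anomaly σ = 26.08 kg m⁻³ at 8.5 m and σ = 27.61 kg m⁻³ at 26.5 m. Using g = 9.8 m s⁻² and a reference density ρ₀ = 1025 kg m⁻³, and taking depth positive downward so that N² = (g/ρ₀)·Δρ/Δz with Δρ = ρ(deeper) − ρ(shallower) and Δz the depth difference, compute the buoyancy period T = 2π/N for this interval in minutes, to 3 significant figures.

Δρ = 1027.61 − 1026.08 = 1.53 kg m⁻³ over Δz = 26.5 − 8.5 = 18 m.
N² = (9.8/1025) × (1.53/18) = 8.1268 × 10⁻⁴ s⁻².
N = √(8.1268 × 10⁻⁴) = 0.028508 rad s⁻¹, so T = 2π/N = 220.40 s = 3.6733 min ≈ 3.67 min.

3.67 min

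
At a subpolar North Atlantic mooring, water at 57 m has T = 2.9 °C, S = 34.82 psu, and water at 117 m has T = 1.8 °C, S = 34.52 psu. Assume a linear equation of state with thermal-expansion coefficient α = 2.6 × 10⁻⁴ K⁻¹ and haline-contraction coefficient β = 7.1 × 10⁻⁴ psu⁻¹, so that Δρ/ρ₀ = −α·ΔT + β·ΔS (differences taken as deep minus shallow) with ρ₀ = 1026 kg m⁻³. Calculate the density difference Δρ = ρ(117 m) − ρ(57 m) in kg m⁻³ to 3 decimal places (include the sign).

ΔT = -1.1 K, ΔS = -0.30 psu (deep − shallow).
Δρ/ρ₀ = −(2.6 × 10⁻⁴)(-1.1) + (7.1 × 10⁻⁴)(-0.30) = 7.30 × 10⁻⁵.
Δρ = 1026 × (7.30 × 10⁻⁵) = +0.075 kg m⁻³.
Positive Δρ: denser below, stable.

+0.075 kg m⁻³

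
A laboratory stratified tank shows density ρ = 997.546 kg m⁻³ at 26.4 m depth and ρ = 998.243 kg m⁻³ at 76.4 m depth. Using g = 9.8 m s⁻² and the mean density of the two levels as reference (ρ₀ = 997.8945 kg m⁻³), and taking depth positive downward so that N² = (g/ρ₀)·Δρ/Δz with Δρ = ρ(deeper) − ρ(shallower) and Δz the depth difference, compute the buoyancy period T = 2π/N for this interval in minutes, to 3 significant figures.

8.95 min

Δρ = 998.243 − 997.546 = 0.697 kg m⁻³ over Δz = 76.4 − 26.4 = 50 m.
N² = (9.8/997.8945) × (0.697/50) = 1.3690 × 10⁻⁴ s⁻².
N = √(1.3690 × 10⁻⁴) = 0.011700 rad s⁻¹, so T = 2π/N = 537.02 s = 8.9503 min ≈ 8.95 min.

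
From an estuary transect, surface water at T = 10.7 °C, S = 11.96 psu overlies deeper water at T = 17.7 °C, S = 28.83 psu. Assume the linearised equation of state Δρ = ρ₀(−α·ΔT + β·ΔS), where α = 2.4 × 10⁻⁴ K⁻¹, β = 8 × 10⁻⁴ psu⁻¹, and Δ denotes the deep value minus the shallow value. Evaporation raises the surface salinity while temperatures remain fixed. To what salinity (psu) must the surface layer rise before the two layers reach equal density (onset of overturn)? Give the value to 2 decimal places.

Neutral buoyancy requires −α(T_deep − T_surf) + β(S_deep − S_surf′) = 0.
S_surf′ = S_deep − (α/β)·ΔT = 28.83 − (2.4 × 10⁻⁴/8 × 10⁻⁴)·(+7.0) = 26.7300 psu.
Increase required: 26.7300 − 11.96 = 14.7700 psu.

26.73 psu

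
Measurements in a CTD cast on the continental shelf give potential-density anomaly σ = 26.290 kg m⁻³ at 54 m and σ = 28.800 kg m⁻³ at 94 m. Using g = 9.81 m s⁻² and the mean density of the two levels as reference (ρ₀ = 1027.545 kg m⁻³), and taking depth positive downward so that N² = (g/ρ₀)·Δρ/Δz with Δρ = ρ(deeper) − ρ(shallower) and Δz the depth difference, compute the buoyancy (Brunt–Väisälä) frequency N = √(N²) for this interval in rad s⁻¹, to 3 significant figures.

0.0245 rad s⁻¹

Δρ = 1028.800 − 1026.290 = 2.510 kg m⁻³ over Δz = 94 − 54 = 40 m.
N² = (9.81/1027.545) × (2.510/40) = 5.9908 × 10⁻⁴ s⁻².
N = √(5.9908 × 10⁻⁴) = 0.024476 rad s⁻¹ ≈ 0.0245 rad s⁻¹.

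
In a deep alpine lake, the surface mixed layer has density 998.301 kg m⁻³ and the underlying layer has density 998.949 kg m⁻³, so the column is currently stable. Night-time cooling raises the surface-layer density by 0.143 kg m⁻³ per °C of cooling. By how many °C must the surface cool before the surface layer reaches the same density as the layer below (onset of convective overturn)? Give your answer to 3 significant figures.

4.53 °C

Density deficit of the surface layer: 998.949 − 998.301 = 0.648 kg m⁻³.
Required change = 0.648 / 0.143 = 4.53 °C.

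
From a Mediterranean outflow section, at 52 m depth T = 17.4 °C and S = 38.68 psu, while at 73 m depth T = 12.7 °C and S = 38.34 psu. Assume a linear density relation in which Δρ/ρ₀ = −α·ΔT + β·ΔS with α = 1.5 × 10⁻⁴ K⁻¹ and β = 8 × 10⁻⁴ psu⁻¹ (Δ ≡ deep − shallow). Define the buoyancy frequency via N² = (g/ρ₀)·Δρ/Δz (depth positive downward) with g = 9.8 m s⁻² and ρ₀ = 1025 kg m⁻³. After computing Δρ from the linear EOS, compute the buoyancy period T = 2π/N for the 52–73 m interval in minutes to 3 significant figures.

7.37 min

ΔT = -4.7 K, ΔS = -0.34 psu (deep − shallow).
Δρ/ρ₀ = −αΔT + βΔS = 7.05 × 10⁻⁴ − 2.72 × 10⁻⁴ = 4.33 × 10⁻⁴, so Δρ ≈ 0.4438 kg m⁻³.
N² = (g/ρ₀)·Δρ/Δz = g·(Δρ/ρ₀)/Δz = 9.8 × 4.33 × 10⁻⁴ / 21 = 2.0207 × 10⁻⁴ s⁻².
N = √(2.0207 × 10⁻⁴) = 0.014215 rad s⁻¹ → T = 2π/N = 442.01 s = 7.3668 min ≈ 7.37 min.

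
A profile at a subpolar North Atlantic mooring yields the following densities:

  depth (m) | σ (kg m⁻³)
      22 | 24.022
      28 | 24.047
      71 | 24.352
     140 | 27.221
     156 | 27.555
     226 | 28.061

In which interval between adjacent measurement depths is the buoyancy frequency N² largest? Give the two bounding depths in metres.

Compute the density gradient over each adjacent pair:
  22–28 m: Δρ/Δz = 0.025/6 = 4.2 × 10⁻³ kg m⁻⁴
  28–71 m: Δρ/Δz = 0.305/43 = 7.1 × 10⁻³ kg m⁻⁴
  71–140 m: Δρ/Δz = 2.869/69 = 0.042 kg m⁻⁴
  140–156 m: Δρ/Δz = 0.334/16 = 0.021 kg m⁻⁴
  156–226 m: Δρ/Δz = 0.506/70 = 7.2 × 10⁻³ kg m⁻⁴
The largest gradient is in the 71–140 m interval — the pycnocline.

71–140 m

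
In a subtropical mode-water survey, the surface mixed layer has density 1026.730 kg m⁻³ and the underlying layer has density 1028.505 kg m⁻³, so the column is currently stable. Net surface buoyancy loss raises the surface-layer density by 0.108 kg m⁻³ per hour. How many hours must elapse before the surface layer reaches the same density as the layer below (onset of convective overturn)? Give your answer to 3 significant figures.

16.4 hours

Density deficit of the surface layer: 1028.505 − 1026.730 = 1.775 kg m⁻³.
Required change = 1.775 / 0.108 = 16.4 hours.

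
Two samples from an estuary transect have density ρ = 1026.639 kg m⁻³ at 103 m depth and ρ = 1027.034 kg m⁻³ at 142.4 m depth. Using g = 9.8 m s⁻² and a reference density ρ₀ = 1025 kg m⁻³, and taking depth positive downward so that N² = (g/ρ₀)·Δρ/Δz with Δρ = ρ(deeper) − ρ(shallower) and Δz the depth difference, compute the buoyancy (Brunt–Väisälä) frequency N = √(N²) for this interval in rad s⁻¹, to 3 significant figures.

9.79 × 10⁻³ rad s⁻¹

Δρ = 1027.034 − 1026.639 = 0.395 kg m⁻³ over Δz = 142.4 − 103 = 39.4 m.
N² = (9.8/1025) × (0.395/39.4) = 9.5852 × 10⁻⁵ s⁻².
N = √(9.5852 × 10⁻⁵) = 9.7904 × 10⁻³ rad s⁻¹ ≈ 9.79 × 10⁻³ rad s⁻¹.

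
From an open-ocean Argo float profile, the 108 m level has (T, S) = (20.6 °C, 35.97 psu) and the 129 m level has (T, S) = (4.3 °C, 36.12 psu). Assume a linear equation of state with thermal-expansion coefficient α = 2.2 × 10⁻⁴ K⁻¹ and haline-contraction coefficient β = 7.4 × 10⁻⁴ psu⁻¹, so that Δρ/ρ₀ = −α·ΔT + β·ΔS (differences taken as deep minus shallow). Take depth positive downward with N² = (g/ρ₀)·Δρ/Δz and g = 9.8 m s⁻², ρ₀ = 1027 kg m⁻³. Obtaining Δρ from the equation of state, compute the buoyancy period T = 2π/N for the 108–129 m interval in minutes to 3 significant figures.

2.52 min

ΔT = -16.3 K, ΔS = +0.15 psu (deep − shallow).
Δρ/ρ₀ = −αΔT + βΔS = 3.586 × 10⁻³ + 1.11 × 10⁻⁴ = 3.697 × 10⁻³, so Δρ ≈ 3.797 kg m⁻³.
N² = (g/ρ₀)·Δρ/Δz = g·(Δρ/ρ₀)/Δz = 9.8 × 3.697 × 10⁻³ / 21 = 1.7253 × 10⁻³ s⁻².
N = √(1.7253 × 10⁻³) = 0.041537 rad s⁻¹ → T = 2π/N = 151.27 s = 2.5212 min ≈ 2.52 min.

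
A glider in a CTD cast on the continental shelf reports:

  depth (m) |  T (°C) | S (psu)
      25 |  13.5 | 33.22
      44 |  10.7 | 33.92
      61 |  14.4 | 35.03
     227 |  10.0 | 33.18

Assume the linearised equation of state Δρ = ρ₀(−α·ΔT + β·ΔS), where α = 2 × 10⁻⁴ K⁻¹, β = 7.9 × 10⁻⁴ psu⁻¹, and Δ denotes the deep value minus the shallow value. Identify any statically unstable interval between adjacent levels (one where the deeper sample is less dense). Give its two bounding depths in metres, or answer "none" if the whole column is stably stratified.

Evaluate Δρ/ρ₀ = −αΔT + βΔS across each adjacent pair:
  25–44 m: −αΔT+βΔS = −(2 × 10⁻⁴)(-2.8)+(7.9 × 10⁻⁴)(+0.70) = 1.1 × 10⁻³ → stable
  44–61 m: −αΔT+βΔS = −(2 × 10⁻⁴)(+3.7)+(7.9 × 10⁻⁴)(+1.11) = 1.4 × 10⁻⁴ → stable
  61–227 m: −αΔT+βΔS = −(2 × 10⁻⁴)(-4.4)+(7.9 × 10⁻⁴)(-1.85) = -5.8 × 10⁻⁴ → UNSTABLE
The 61–227 m interval has Δρ < 0: lighter water underlies denser water.

61–227 m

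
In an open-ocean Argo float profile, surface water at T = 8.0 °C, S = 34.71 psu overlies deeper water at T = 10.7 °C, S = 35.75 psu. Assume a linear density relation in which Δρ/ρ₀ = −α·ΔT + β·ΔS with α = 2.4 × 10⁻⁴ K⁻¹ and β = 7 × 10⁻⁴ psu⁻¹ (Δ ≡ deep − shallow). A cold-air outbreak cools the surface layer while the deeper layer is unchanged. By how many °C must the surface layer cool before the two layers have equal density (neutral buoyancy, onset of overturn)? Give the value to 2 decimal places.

0.33 °C

Neutral buoyancy requires Δρ = 0, i.e. −α(T_deep − T_surf′) + β(S_deep − S_surf) = 0.
T_surf′ = T_deep − (β/α)·ΔS = 10.7 − (7 × 10⁻⁴/2.4 × 10⁻⁴)·(+1.04) = 7.6667 °C.
Cooling required: 8.0 − (7.6667) = 0.3333 °C.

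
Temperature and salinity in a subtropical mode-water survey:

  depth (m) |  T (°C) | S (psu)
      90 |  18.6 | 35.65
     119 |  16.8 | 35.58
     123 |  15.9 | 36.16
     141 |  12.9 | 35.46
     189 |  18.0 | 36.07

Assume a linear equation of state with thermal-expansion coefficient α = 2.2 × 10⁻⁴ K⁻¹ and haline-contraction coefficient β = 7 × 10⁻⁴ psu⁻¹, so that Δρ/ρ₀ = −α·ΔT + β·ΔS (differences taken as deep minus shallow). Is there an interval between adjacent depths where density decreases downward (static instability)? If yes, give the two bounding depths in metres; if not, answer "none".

141–189 m

Evaluate Δρ/ρ₀ = −αΔT + βΔS across each adjacent pair:
  90–119 m: −αΔT+βΔS = −(2.2 × 10⁻⁴)(-1.8)+(7 × 10⁻⁴)(-0.07) = 3.5 × 10⁻⁴ → stable
  119–123 m: −αΔT+βΔS = −(2.2 × 10⁻⁴)(-0.9)+(7 × 10⁻⁴)(+0.58) = 6.0 × 10⁻⁴ → stable
  123–141 m: −αΔT+βΔS = −(2.2 × 10⁻⁴)(-3.0)+(7 × 10⁻⁴)(-0.70) = 1.7 × 10⁻⁴ → stable
  141–189 m: −αΔT+βΔS = −(2.2 × 10⁻⁴)(+5.1)+(7 × 10⁻⁴)(+0.61) = -6.9 × 10⁻⁴ → UNSTABLE
The 141–189 m interval has Δρ < 0: lighter water underlies denser water.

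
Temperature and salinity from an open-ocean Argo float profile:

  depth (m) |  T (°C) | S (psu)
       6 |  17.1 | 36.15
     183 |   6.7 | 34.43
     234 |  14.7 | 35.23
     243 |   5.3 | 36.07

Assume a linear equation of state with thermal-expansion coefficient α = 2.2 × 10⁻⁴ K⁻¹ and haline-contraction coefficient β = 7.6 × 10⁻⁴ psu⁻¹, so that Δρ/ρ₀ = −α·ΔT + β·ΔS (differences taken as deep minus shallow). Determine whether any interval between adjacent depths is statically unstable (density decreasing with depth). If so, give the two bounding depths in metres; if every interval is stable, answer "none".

Evaluate Δρ/ρ₀ = −αΔT + βΔS across each adjacent pair:
  6–183 m: −αΔT+βΔS = −(2.2 × 10⁻⁴)(-10.4)+(7.6 × 10⁻⁴)(-1.72) = 9.8 × 10⁻⁴ → stable
  183–234 m: −αΔT+βΔS = −(2.2 × 10⁻⁴)(+8.0)+(7.6 × 10⁻⁴)(+0.80) = -1.2 × 10⁻³ → UNSTABLE
  234–243 m: −αΔT+βΔS = −(2.2 × 10⁻⁴)(-9.4)+(7.6 × 10⁻⁴)(+0.84) = 2.7 × 10⁻³ → stable
The 183–234 m interval has Δρ < 0: lighter water underlies denser water.

183–234 m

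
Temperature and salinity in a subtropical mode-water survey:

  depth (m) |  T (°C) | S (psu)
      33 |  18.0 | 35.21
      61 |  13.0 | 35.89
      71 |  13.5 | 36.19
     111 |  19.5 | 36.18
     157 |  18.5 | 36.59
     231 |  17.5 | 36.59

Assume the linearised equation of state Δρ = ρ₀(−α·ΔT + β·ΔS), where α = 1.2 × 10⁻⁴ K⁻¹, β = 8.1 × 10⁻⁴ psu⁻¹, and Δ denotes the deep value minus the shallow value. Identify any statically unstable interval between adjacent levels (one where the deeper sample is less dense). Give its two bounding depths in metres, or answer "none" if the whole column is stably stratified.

71–111 m

Evaluate Δρ/ρ₀ = −αΔT + βΔS across each adjacent pair:
  33–61 m: −αΔT+βΔS = −(1.2 × 10⁻⁴)(-5.0)+(8.1 × 10⁻⁴)(+0.68) = 1.2 × 10⁻³ → stable
  61–71 m: −αΔT+βΔS = −(1.2 × 10⁻⁴)(+0.5)+(8.1 × 10⁻⁴)(+0.30) = 1.8 × 10⁻⁴ → stable
  71–111 m: −αΔT+βΔS = −(1.2 × 10⁻⁴)(+6.0)+(8.1 × 10⁻⁴)(-0.01) = -7.3 × 10⁻⁴ → UNSTABLE
  111–157 m: −αΔT+βΔS = −(1.2 × 10⁻⁴)(-1.0)+(8.1 × 10⁻⁴)(+0.41) = 4.5 × 10⁻⁴ → stable
  157–231 m: −αΔT+βΔS = −(1.2 × 10⁻⁴)(-1.0)+(8.1 × 10⁻⁴)(+0.00) = 1.2 × 10⁻⁴ → stable
The 71–111 m interval has Δρ < 0: lighter water underlies denser water.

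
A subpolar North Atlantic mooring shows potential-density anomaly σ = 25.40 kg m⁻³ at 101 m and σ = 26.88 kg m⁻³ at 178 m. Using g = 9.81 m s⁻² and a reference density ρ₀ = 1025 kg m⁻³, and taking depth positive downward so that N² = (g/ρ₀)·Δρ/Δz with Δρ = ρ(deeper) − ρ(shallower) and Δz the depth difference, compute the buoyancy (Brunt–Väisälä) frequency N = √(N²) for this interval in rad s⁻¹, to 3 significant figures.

0.0136 rad s⁻¹

Δρ = 1026.88 − 1025.40 = 1.48 kg m⁻³ over Δz = 178 − 101 = 77 m.
N² = (9.81/1025) × (1.48/77) = 1.8396 × 10⁻⁴ s⁻².
N = √(1.8396 × 10⁻⁴) = 0.013563 rad s⁻¹ ≈ 0.0136 rad s⁻¹.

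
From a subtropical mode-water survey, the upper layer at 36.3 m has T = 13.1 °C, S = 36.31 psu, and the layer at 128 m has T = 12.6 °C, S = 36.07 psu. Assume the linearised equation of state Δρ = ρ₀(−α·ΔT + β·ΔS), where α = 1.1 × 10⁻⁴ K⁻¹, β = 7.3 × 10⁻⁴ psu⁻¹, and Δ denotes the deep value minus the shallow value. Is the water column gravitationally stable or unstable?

ΔT = 12.6 − 13.1 = -0.5 K and ΔS = 36.07 − 36.31 = -0.24 psu (deep − shallow).
−αΔT = 5.50 × 10⁻⁵; βΔS = -1.752 × 10⁻⁴; sum Δρ/ρ₀ = -1.202 × 10⁻⁴.
Δρ/ρ₀ < 0, so Δρ < 0: deeper water is lighter → statically unstable; the column would overturn.

unstable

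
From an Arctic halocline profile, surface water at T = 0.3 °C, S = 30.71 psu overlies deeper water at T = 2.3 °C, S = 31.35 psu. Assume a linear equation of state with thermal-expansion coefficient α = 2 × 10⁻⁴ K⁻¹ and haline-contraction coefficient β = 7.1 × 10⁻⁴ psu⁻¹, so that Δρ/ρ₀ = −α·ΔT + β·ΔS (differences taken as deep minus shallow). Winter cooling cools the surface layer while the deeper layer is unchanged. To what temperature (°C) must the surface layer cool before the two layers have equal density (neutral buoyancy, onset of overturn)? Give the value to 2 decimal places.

0.03 °C

Neutral buoyancy requires Δρ = 0, i.e. −α(T_deep − T_surf′) + β(S_deep − S_surf) = 0.
T_surf′ = T_deep − (β/α)·ΔS = 2.3 − (7.1 × 10⁻⁴/2 × 10⁻⁴)·(+0.64) = 0.0280 °C.
Cooling required: 0.3 − (0.0280) = 0.2720 °C.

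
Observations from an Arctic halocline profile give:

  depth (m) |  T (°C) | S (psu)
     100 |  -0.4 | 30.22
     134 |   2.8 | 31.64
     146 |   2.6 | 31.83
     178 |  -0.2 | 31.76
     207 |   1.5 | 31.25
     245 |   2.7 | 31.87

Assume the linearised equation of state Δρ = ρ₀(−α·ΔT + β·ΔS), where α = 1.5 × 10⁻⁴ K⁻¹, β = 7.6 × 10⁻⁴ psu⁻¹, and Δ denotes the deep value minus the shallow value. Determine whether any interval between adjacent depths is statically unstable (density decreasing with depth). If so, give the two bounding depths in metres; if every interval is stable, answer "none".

Evaluate Δρ/ρ₀ = −αΔT + βΔS across each adjacent pair:
  100–134 m: −αΔT+βΔS = −(1.5 × 10⁻⁴)(+3.2)+(7.6 × 10⁻⁴)(+1.42) = 6.0 × 10⁻⁴ → stable
  134–146 m: −αΔT+βΔS = −(1.5 × 10⁻⁴)(-0.2)+(7.6 × 10⁻⁴)(+0.19) = 1.7 × 10⁻⁴ → stable
  146–178 m: −αΔT+βΔS = −(1.5 × 10⁻⁴)(-2.8)+(7.6 × 10⁻⁴)(-0.07) = 3.7 × 10⁻⁴ → stable
  178–207 m: −αΔT+βΔS = −(1.5 × 10⁻⁴)(+1.7)+(7.6 × 10⁻⁴)(-0.51) = -6.4 × 10⁻⁴ → UNSTABLE
  207–245 m: −αΔT+βΔS = −(1.5 × 10⁻⁴)(+1.2)+(7.6 × 10⁻⁴)(+0.62) = 2.9 × 10⁻⁴ → stable
The 178–207 m interval has Δρ < 0: lighter water underlies denser water.

178–207 m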